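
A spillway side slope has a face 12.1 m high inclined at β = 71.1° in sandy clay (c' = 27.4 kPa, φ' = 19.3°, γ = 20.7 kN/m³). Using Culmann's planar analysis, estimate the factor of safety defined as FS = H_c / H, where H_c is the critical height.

FS = 1.02

H_c = (4c'/γ) · sinβ cosφ' / [1 − cos(β − φ')]
    = (4·27.4/20.7) · sin71.1°·cos19.3° / [1 − cos51.8°]
    = 5.295 · 0.8929 / 0.3816 = 12.39 m
FS = H_c / H = 12.39 / 12.1 = 1.024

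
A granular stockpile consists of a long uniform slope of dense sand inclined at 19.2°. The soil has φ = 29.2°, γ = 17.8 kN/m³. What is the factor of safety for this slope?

For a dry cohesionless infinite slope the factor of safety is FS = tanφ / tanβ.
FS = tan29.2° / tan19.2° = 0.5589 / 0.3482 = 1.605

FS = 1.60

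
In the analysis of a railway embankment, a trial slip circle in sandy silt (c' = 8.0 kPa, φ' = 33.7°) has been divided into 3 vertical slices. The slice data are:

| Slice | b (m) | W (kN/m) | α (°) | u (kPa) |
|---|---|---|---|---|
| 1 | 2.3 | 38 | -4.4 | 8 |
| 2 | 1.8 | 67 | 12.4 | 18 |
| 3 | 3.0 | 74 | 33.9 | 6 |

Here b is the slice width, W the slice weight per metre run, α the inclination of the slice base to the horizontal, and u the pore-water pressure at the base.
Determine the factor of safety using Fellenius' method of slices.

Ordinary method of slices: FS = Σ[c'·Δl_i + (W_i cosα_i − u_i·Δl_i)·tanφ'] / Σ W_i sinα_i, with Δl_i = b_i / cosα_i.
Slice 1: Δl = 2.3/cos(-4.4°) = 2.307 m; N'_1 = 38·cos(-4.4°) − 8·2.307 = 19.4; c'Δl = 18.45; W sinα = -2.9
Slice 2: Δl = 1.8/cos12.4° = 1.843 m; N'_2 = 67·cos12.4° − 18·1.843 = 32.3; c'Δl = 14.74; W sinα = 14.4
Slice 3: Δl = 3.0/cos33.9° = 3.614 m; N'_3 = 74·cos33.9° − 6·3.614 = 39.7; c'Δl = 28.92; W sinα = 41.3
Σc'Δl = 62.1 kN/m; ΣN' = 91.4 kN/m; ΣW sinα = 52.7 kN/m
Resisting = 62.1 + 91.4·tan33.7° = 62.1 + 61.0 = 123.1 kN/m
FS = 123.1 / 52.7 = 2.334

FS = 2.33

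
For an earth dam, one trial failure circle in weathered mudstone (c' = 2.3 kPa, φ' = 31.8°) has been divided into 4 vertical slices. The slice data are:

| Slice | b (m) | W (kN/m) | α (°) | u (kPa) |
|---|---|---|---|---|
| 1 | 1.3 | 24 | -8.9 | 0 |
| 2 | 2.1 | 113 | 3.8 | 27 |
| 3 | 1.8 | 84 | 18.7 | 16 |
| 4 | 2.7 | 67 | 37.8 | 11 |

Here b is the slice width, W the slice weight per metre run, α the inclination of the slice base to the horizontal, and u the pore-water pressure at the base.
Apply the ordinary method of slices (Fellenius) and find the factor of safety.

Ordinary method of slices: FS = Σ[c'·Δl_i + (W_i cosα_i − u_i·Δl_i)·tanφ'] / Σ W_i sinα_i, with Δl_i = b_i / cosα_i.
Slice 1: Δl = 1.3/cos(-8.9°) = 1.316 m; N'_1 = 24·cos(-8.9°) − 0·1.316 = 23.7; c'Δl = 3.03; W sinα = -3.7
Slice 2: Δl = 2.1/cos3.8° = 2.105 m; N'_2 = 113·cos3.8° − 27·2.105 = 55.9; c'Δl = 4.84; W sinα = 7.5
Slice 3: Δl = 1.8/cos18.7° = 1.900 m; N'_3 = 84·cos18.7° − 16·1.900 = 49.2; c'Δl = 4.37; W sinα = 26.9
Slice 4: Δl = 2.7/cos37.8° = 3.417 m; N'_4 = 67·cos37.8° − 11·3.417 = 15.4; c'Δl = 7.86; W sinα = 41.1
Σc'Δl = 20.1 kN/m; ΣN' = 144.2 kN/m; ΣW sinα = 71.8 kN/m
Resisting = 20.1 + 144.2·tan31.8° = 20.1 + 89.4 = 109.5 kN/m
FS = 109.5 / 71.8 = 1.525

FS = 1.53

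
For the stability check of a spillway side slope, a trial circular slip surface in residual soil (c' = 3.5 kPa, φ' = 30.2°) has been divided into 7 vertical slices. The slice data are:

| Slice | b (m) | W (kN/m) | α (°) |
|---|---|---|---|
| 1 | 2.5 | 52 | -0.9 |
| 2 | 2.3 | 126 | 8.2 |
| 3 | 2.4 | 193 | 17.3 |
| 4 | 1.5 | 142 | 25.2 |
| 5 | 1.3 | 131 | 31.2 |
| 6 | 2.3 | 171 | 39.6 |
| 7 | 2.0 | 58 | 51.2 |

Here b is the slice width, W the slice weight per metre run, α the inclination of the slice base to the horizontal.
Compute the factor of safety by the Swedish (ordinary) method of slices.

Ordinary method of slices: FS = Σ[c'·Δl_i + (W_i cosα_i)·tanφ'] / Σ W_i sinα_i, with Δl_i = b_i / cosα_i.
Slice 1: Δl = 2.5/cos(-0.9°) = 2.500 m; N'_1 = 52·cos(-0.9°) = 52.0; c'Δl = 8.75; W sinα = -0.8
Slice 2: Δl = 2.3/cos8.2° = 2.324 m; N'_2 = 126·cos8.2° = 124.7; c'Δl = 8.13; W sinα = 18.0
Slice 3: Δl = 2.4/cos17.3° = 2.514 m; N'_3 = 193·cos17.3° = 184.3; c'Δl = 8.80; W sinα = 57.4
Slice 4: Δl = 1.5/cos25.2° = 1.658 m; N'_4 = 142·cos25.2° = 128.5; c'Δl = 5.80; W sinα = 60.5
Slice 5: Δl = 1.3/cos31.2° = 1.520 m; N'_5 = 131·cos31.2° = 112.1; c'Δl = 5.32; W sinα = 67.9
Slice 6: Δl = 2.3/cos39.6° = 2.985 m; N'_6 = 171·cos39.6° = 131.8; c'Δl = 10.45; W sinα = 109.0
Slice 7: Δl = 2.0/cos51.2° = 3.192 m; N'_7 = 58·cos51.2° = 36.3; c'Δl = 11.17; W sinα = 45.2
Σc'Δl = 58.4 kN/m; ΣN' = 769.6 kN/m; ΣW sinα = 357.1 kN/m
Resisting = 58.4 + 769.6·tan30.2° = 58.4 + 447.9 = 506.3 kN/m
FS = 506.3 / 357.1 = 1.418

FS = 1.42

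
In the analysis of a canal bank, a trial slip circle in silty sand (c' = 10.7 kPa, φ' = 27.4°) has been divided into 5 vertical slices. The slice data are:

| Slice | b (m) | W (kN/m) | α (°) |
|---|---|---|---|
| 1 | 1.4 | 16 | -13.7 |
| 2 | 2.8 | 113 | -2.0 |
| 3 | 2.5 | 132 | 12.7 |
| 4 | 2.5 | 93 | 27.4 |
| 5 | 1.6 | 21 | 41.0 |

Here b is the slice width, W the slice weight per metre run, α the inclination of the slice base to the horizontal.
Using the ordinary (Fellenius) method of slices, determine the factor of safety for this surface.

FS = 3.98

Ordinary method of slices: FS = Σ[c'·Δl_i + (W_i cosα_i)·tanφ'] / Σ W_i sinα_i, with Δl_i = b_i / cosα_i.
Slice 1: Δl = 1.4/cos(-13.7°) = 1.441 m; N'_1 = 16·cos(-13.7°) = 15.5; c'Δl = 15.42; W sinα = -3.8
Slice 2: Δl = 2.8/cos(-2.0°) = 2.802 m; N'_2 = 113·cos(-2.0°) = 112.9; c'Δl = 29.98; W sinα = -3.9
Slice 3: Δl = 2.5/cos12.7° = 2.563 m; N'_3 = 132·cos12.7° = 128.8; c'Δl = 27.42; W sinα = 29.0
Slice 4: Δl = 2.5/cos27.4° = 2.816 m; N'_4 = 93·cos27.4° = 82.6; c'Δl = 30.13; W sinα = 42.8
Slice 5: Δl = 1.6/cos41.0° = 2.120 m; N'_5 = 21·cos41.0° = 15.8; c'Δl = 22.68; W sinα = 13.8
Σc'Δl = 125.6 kN/m; ΣN' = 355.7 kN/m; ΣW sinα = 77.9 kN/m
Resisting = 125.6 + 355.7·tan27.4° = 125.6 + 184.4 = 310.0 kN/m
FS = 310.0 / 77.9 = 3.981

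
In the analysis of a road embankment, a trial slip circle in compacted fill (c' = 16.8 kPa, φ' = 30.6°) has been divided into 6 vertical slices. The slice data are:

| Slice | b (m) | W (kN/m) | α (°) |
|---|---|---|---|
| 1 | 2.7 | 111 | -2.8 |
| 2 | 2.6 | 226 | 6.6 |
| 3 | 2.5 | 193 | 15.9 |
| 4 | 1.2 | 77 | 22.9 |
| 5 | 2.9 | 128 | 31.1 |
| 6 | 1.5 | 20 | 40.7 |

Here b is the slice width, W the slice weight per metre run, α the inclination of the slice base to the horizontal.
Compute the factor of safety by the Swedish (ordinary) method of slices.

Ordinary method of slices: FS = Σ[c'·Δl_i + (W_i cosα_i)·tanφ'] / Σ W_i sinα_i, with Δl_i = b_i / cosα_i.
Slice 1: Δl = 2.7/cos(-2.8°) = 2.703 m; N'_1 = 111·cos(-2.8°) = 110.9; c'Δl = 45.41; W sinα = -5.4
Slice 2: Δl = 2.6/cos6.6° = 2.617 m; N'_2 = 226·cos6.6° = 224.5; c'Δl = 43.97; W sinα = 26.0
Slice 3: Δl = 2.5/cos15.9° = 2.599 m; N'_3 = 193·cos15.9° = 185.6; c'Δl = 43.67; W sinα = 52.9
Slice 4: Δl = 1.2/cos22.9° = 1.303 m; N'_4 = 77·cos22.9° = 70.9; c'Δl = 21.88; W sinα = 30.0
Slice 5: Δl = 2.9/cos31.1° = 3.387 m; N'_5 = 128·cos31.1° = 109.6; c'Δl = 56.90; W sinα = 66.1
Slice 6: Δl = 1.5/cos40.7° = 1.979 m; N'_6 = 20·cos40.7° = 15.2; c'Δl = 33.24; W sinα = 13.0
Σc'Δl = 245.1 kN/m; ΣN' = 716.7 kN/m; ΣW sinα = 182.5 kN/m
Resisting = 245.1 + 716.7·tan30.6° = 245.1 + 423.8 = 668.9 kN/m
FS = 668.9 / 182.5 = 3.664

FS = 3.66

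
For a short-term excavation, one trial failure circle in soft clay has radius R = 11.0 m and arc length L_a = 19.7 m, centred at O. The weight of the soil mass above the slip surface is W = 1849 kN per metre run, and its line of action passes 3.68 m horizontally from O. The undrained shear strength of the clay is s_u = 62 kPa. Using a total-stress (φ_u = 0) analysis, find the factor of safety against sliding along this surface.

FS = 1.97

Taking moments about the centre O, the resisting moment is provided by the undrained shear strength acting along the arc:
M_R = s_u·L_a·R = 62·19.70·11.0 = 13435.4 kN·m/m
M_D = W·d = 1849·3.68 = 6804.3 kN·m/m
FS = M_R / M_D = 13435.4 / 6804.3 = 1.975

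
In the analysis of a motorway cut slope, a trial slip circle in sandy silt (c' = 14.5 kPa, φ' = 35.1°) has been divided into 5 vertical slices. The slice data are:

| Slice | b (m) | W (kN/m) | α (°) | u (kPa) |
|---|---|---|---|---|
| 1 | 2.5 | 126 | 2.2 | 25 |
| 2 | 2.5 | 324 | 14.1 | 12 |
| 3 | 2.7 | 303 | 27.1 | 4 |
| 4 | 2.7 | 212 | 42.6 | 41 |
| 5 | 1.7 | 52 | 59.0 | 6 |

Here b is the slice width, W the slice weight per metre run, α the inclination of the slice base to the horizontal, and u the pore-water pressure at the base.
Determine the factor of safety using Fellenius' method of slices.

FS = 1.59

Ordinary method of slices: FS = Σ[c'·Δl_i + (W_i cosα_i − u_i·Δl_i)·tanφ'] / Σ W_i sinα_i, with Δl_i = b_i / cosα_i.
Slice 1: Δl = 2.5/cos2.2° = 2.502 m; N'_1 = 126·cos2.2° − 25·2.502 = 63.4; c'Δl = 36.28; W sinα = 4.8
Slice 2: Δl = 2.5/cos14.1° = 2.578 m; N'_2 = 324·cos14.1° − 12·2.578 = 283.3; c'Δl = 37.38; W sinα = 78.9
Slice 3: Δl = 2.7/cos27.1° = 3.033 m; N'_3 = 303·cos27.1° − 4·3.033 = 257.6; c'Δl = 43.98; W sinα = 138.0
Slice 4: Δl = 2.7/cos42.6° = 3.668 m; N'_4 = 212·cos42.6° − 41·3.668 = 5.7; c'Δl = 53.19; W sinα = 143.5
Slice 5: Δl = 1.7/cos59.0° = 3.301 m; N'_5 = 52·cos59.0° − 6·3.301 = 7.0; c'Δl = 47.86; W sinα = 44.6
Σc'Δl = 218.7 kN/m; ΣN' = 616.9 kN/m; ΣW sinα = 409.9 kN/m
Resisting = 218.7 + 616.9·tan35.1° = 218.7 + 433.6 = 652.3 kN/m
FS = 652.3 / 409.9 = 1.591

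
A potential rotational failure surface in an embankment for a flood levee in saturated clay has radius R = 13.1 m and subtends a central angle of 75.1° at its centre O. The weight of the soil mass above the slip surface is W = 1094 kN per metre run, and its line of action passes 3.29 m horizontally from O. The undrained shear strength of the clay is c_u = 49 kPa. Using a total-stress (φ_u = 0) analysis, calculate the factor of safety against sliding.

FS = 3.06

Taking moments about the centre O, the resisting moment is provided by the undrained shear strength acting along the arc:
Arc length L_a = R·θ = 13.1·(75.1°·π/180) = 13.1·1.3107 = 17.17 m
M_R = c_u·L_a·R = 49·17.17·13.1 = 11021.9 kN·m/m
M_D = W·d = 1094·3.29 = 3599.3 kN·m/m
FS = M_R / M_D = 11021.9 / 3599.3 = 3.062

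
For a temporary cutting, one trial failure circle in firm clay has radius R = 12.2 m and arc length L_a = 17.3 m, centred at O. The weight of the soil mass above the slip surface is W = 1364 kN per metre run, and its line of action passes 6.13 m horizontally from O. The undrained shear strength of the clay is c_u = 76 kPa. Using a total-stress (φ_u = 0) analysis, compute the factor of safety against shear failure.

FS = 1.92

Taking moments about the centre O, the resisting moment is provided by the undrained shear strength acting along the arc:
M_R = c_u·L_a·R = 76·17.30·12.2 = 16040.6 kN·m/m
M_D = W·d = 1364·6.13 = 8361.3 kN·m/m
FS = M_R / M_D = 16040.6 / 8361.3 = 1.918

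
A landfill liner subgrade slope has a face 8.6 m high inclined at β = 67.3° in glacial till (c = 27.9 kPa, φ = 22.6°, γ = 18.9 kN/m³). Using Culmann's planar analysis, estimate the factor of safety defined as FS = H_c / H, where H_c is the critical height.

H_c = (4c/γ) · sinβ cosφ / [1 − cos(β − φ)]
    = (4·27.9/18.9) · sin67.3°·cos22.6° / [1 − cos44.7°]
    = 5.905 · 0.8517 / 0.2892 = 17.39 m
FS = H_c / H = 17.39 / 8.6 = 2.022

FS = 2.02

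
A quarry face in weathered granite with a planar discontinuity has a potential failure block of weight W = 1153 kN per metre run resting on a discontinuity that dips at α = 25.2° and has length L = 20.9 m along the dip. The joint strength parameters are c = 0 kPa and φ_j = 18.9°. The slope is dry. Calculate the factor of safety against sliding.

FS = 0.73

Resolving the block weight along and normal to the plane and applying the Mohr–Coulomb strength on the joint:
N' = W cosα = 1153·cos25.2° = 1043.3 kN/m
Driving force T = W sinα = 1153·sin25.2° = 490.9 kN/m
Resisting force R = c·L + N'·tanφ_j = 0·20.9 + 1043.3·tan18.9° = 0.0 + 357.2 = 357.2 kN/m
FS = R / T = 357.2 / 490.9 = 0.728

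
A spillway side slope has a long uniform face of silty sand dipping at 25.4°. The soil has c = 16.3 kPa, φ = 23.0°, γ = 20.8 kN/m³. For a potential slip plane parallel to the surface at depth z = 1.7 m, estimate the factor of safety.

FS = 2.08

For an infinite slope with a slip plane parallel to the surface (no pore pressure): FS = [c + γz cos²β tanφ] / [γz sinβ cosβ].
γz = 20.8·1.7 = 35.36 kN/m²
Numerator = 16.3 + 35.36·cos²25.4°·tan23.0° = 16.3 + 35.36·0.8160·0.4245 = 28.548 kPa
Denominator = 35.36·sin25.4°·cos25.4° = 35.36·0.4289·0.9033 = 13.701 kPa
FS = 28.548 / 13.701 = 2.084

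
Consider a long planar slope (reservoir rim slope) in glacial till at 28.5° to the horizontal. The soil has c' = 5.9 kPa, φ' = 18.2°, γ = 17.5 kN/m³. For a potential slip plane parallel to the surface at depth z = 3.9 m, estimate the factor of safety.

For an infinite slope with a slip plane parallel to the surface (no pore pressure): FS = [c' + γz cos²β tanφ'] / [γz sinβ cosβ].
γz = 17.5·3.9 = 68.25 kN/m²
Numerator = 5.9 + 68.25·cos²28.5°·tan18.2° = 5.9 + 68.25·0.7723·0.3288 = 23.230 kPa
Denominator = 68.25·sin28.5°·cos28.5° = 68.25·0.4772·0.8788 = 28.620 kPa
FS = 23.230 / 28.620 = 0.812

FS = 0.81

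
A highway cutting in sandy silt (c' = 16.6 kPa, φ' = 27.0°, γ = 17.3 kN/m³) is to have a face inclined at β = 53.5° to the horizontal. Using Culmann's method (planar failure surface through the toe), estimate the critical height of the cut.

Culmann's analysis gives the critical failure plane at α_cr = (β + φ')/2 = (53.5 + 27.0)/2 = 40.2°, and the critical height
H_c = (4c'/γ) · sinβ cosφ' / [1 − cos(β − φ')]
    = (4·16.6/17.3) · sin53.5°·cos27.0° / [1 − cos(26.5°)]
    = 3.838 · 0.8039·0.8910 / [1 − 0.8949]
    = 3.838 · 0.7162 / 0.1051
    = 26.17 m

H_c = 26.17 m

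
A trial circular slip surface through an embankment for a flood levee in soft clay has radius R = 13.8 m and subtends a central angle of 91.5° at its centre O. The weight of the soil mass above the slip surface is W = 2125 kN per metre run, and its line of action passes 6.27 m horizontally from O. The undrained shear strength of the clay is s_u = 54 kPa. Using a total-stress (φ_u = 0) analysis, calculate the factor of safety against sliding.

Taking moments about the centre O, the resisting moment is provided by the undrained shear strength acting along the arc:
Arc length L_a = R·θ = 13.8·(91.5°·π/180) = 13.8·1.5970 = 22.04 m
M_R = s_u·L_a·R = 54·22.04·13.8 = 16422.9 kN·m/m
M_D = W·d = 2125·6.27 = 13323.8 kN·m/m
FS = M_R / M_D = 16422.9 / 13323.8 = 1.233

FS = 1.23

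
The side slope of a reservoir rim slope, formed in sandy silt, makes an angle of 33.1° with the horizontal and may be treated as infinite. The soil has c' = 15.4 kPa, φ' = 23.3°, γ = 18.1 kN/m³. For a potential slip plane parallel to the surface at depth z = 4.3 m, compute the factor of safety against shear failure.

FS = 1.09

For an infinite slope with a slip plane parallel to the surface (no pore pressure): FS = [c' + γz cos²β tanφ'] / [γz sinβ cosβ].
γz = 18.1·4.3 = 77.83 kN/m²
Numerator = 15.4 + 77.83·cos²33.1°·tan23.3° = 15.4 + 77.83·0.7018·0.4307 = 38.923 kPa
Denominator = 77.83·sin33.1°·cos33.1° = 77.83·0.5461·0.8377 = 35.606 kPa
FS = 38.923 / 35.606 = 1.093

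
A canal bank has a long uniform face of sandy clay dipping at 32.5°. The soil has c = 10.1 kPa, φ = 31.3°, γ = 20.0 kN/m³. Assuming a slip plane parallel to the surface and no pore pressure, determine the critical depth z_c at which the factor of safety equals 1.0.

z_c = 24.43 m

Setting FS = 1.00 in FS = [c + γz cos²β tanφ] / [γz sinβ cosβ] and solving for z:
z = c / [γ cosβ (FS·sinβ − cosβ·tanφ)]
  = 10.1 / [20.0·cos32.5°·(1.00·sin32.5° − cos32.5°·tan31.3°)]
  = 10.1 / [20.0·0.8434·(1.00·0.5373 − 0.8434·0.6080)]
  = 10.1 / 0.4134 = 24.430 m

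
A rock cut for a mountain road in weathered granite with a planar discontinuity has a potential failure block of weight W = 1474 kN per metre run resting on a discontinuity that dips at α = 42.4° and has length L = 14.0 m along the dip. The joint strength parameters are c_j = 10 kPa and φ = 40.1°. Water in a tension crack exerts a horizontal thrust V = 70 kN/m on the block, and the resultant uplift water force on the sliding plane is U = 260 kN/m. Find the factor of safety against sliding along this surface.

FS = 0.76

Resolving the block weight along and normal to the plane and applying the Mohr–Coulomb strength on the joint:
N' = W cosα − U − V sinα = 1474·cos42.4° − 260 − 70·sin42.4° = 781.3 kN/m
Driving force T = W sinα + V cosα = 1474·sin42.4° + 70·cos42.4° = 1045.6 kN/m
Resisting force R = c_j·L + N'·tanφ = 10·14.0 + 781.3·tan40.1° = 140.0 + 657.9 = 797.9 kN/m
FS = R / T = 797.9 / 1045.6 = 0.763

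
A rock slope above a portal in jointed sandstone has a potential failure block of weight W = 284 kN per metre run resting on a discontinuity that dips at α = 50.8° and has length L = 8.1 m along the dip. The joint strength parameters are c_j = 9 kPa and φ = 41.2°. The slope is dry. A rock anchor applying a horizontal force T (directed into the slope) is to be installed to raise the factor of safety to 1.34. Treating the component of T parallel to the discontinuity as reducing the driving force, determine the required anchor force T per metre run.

Resolving forces along and normal to the sliding plane, with the horizontal anchor force T adding T·sinα to the effective normal force and T·cosα acting up the plane against the driving force:
FS = [c_jL + (W cosα + T sinα) tanφ] / [W sinα − T cosα]
Without the anchor: N' = 179.5 kN/m, driving T_d = 220.1 kN/m, resisting R = 9·8.1 + 179.5·tan41.2° = 230.0 kN/m, FS = 1.05.
Setting FS = 1.34 and solving for T:
1.34·(220.1 − T cos50.8°) = 230.0 + T sin50.8°·tan41.2°
T·(sin50.8°·tan41.2° + 1.34·cos50.8°) = 1.34·220.1 − 230.0
T·(0.7749·0.8754 + 1.34·0.6320) = 294.9 − 230.0 = 64.9
T·1.5253 = 64.9
T = 42.5 kN/m

T = 43 kN/m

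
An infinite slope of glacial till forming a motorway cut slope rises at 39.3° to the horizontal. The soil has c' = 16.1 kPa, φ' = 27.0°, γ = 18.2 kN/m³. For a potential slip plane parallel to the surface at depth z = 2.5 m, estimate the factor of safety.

For an infinite slope with a slip plane parallel to the surface (no pore pressure): FS = [c' + γz cos²β tanφ'] / [γz sinβ cosβ].
γz = 18.2·2.5 = 45.50 kN/m²
Numerator = 16.1 + 45.50·cos²39.3°·tan27.0° = 16.1 + 45.50·0.5988·0.5095 = 29.983 kPa
Denominator = 45.50·sin39.3°·cos39.3° = 45.50·0.6334·0.7738 = 22.301 kPa
FS = 29.983 / 22.301 = 1.344

FS = 1.34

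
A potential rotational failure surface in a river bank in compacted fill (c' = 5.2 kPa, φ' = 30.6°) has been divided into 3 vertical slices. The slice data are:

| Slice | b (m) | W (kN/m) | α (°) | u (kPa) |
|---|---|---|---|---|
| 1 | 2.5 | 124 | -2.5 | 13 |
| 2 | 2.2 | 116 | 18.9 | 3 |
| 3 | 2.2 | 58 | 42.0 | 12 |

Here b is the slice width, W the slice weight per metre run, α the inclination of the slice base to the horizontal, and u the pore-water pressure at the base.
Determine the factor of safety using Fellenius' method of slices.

Ordinary method of slices: FS = Σ[c'·Δl_i + (W_i cosα_i − u_i·Δl_i)·tanφ'] / Σ W_i sinα_i, with Δl_i = b_i / cosα_i.
Slice 1: Δl = 2.5/cos(-2.5°) = 2.502 m; N'_1 = 124·cos(-2.5°) − 13·2.502 = 91.4; c'Δl = 13.01; W sinα = -5.4
Slice 2: Δl = 2.2/cos18.9° = 2.325 m; N'_2 = 116·cos18.9° − 3·2.325 = 102.8; c'Δl = 12.09; W sinα = 37.6
Slice 3: Δl = 2.2/cos42.0° = 2.960 m; N'_3 = 58·cos42.0° − 12·2.960 = 7.6; c'Δl = 15.39; W sinα = 38.8
Σc'Δl = 40.5 kN/m; ΣN' = 201.7 kN/m; ΣW sinα = 71.0 kN/m
Resisting = 40.5 + 201.7·tan30.6° = 40.5 + 119.3 = 159.8 kN/m
FS = 159.8 / 71.0 = 2.251

FS = 2.25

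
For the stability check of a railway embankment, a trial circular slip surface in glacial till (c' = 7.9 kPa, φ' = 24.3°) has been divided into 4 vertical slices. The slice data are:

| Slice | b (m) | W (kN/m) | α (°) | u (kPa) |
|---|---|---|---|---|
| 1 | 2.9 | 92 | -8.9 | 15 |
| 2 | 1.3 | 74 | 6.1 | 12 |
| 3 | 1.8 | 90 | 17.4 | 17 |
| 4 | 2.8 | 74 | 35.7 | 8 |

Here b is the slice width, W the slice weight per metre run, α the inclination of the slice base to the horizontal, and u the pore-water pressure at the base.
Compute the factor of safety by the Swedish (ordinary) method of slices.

Ordinary method of slices: FS = Σ[c'·Δl_i + (W_i cosα_i − u_i·Δl_i)·tanφ'] / Σ W_i sinα_i, with Δl_i = b_i / cosα_i.
Slice 1: Δl = 2.9/cos(-8.9°) = 2.935 m; N'_1 = 92·cos(-8.9°) − 15·2.935 = 46.9; c'Δl = 23.19; W sinα = -14.2
Slice 2: Δl = 1.3/cos6.1° = 1.307 m; N'_2 = 74·cos6.1° − 12·1.307 = 57.9; c'Δl = 10.33; W sinα = 7.9
Slice 3: Δl = 1.8/cos17.4° = 1.886 m; N'_3 = 90·cos17.4° − 17·1.886 = 53.8; c'Δl = 14.90; W sinα = 26.9
Slice 4: Δl = 2.8/cos35.7° = 3.448 m; N'_4 = 74·cos35.7° − 8·3.448 = 32.5; c'Δl = 27.24; W sinα = 43.2
Σc'Δl = 75.7 kN/m; ΣN' = 191.1 kN/m; ΣW sinα = 63.7 kN/m
Resisting = 75.7 + 191.1·tan24.3° = 75.7 + 86.3 = 161.9 kN/m
FS = 161.9 / 63.7 = 2.541

FS = 2.54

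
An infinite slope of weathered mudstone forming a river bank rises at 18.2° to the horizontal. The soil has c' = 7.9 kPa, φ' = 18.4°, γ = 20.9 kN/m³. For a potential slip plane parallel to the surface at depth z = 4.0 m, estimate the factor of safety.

FS = 1.33

For an infinite slope with a slip plane parallel to the surface (no pore pressure): FS = [c' + γz cos²β tanφ'] / [γz sinβ cosβ].
γz = 20.9·4.0 = 83.60 kN/m²
Numerator = 7.9 + 83.60·cos²18.2°·tan18.4° = 7.9 + 83.60·0.9024·0.3327 = 32.997 kPa
Denominator = 83.60·sin18.2°·cos18.2° = 83.60·0.3123·0.9500 = 24.805 kPa
FS = 32.997 / 24.805 = 1.330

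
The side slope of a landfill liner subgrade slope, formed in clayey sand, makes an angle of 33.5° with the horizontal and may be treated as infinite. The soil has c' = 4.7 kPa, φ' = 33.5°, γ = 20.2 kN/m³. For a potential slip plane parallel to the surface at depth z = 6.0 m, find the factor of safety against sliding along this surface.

For an infinite slope with a slip plane parallel to the surface (no pore pressure): FS = [c' + γz cos²β tanφ'] / [γz sinβ cosβ].
γz = 20.2·6.0 = 121.20 kN/m²
Numerator = 4.7 + 121.20·cos²33.5°·tan33.5° = 4.7 + 121.20·0.6954·0.6619 = 60.483 kPa
Denominator = 121.20·sin33.5°·cos33.5° = 121.20·0.5519·0.8339 = 55.783 kPa
FS = 60.483 / 55.783 = 1.084

FS = 1.08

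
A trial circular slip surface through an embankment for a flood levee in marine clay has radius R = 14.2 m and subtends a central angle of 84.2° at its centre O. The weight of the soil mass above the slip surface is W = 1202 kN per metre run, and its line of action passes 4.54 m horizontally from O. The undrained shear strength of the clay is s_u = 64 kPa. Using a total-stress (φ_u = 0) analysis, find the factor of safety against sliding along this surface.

Taking moments about the centre O, the resisting moment is provided by the undrained shear strength acting along the arc:
Arc length L_a = R·θ = 14.2·(84.2°·π/180) = 14.2·1.4696 = 20.87 m
M_R = s_u·L_a·R = 64·20.87·14.2 = 18964.7 kN·m/m
M_D = W·d = 1202·4.54 = 5457.1 kN·m/m
FS = M_R / M_D = 18964.7 / 5457.1 = 3.475

FS = 3.48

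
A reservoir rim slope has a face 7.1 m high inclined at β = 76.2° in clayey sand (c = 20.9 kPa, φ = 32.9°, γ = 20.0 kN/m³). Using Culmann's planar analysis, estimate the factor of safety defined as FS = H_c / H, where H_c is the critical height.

FS = 1.76

H_c = (4c/γ) · sinβ cosφ / [1 − cos(β − φ)]
    = (4·20.9/20.0) · sin76.2°·cos32.9° / [1 − cos43.3°]
    = 4.180 · 0.8154 / 0.2722 = 12.52 m
FS = H_c / H = 12.52 / 7.1 = 1.763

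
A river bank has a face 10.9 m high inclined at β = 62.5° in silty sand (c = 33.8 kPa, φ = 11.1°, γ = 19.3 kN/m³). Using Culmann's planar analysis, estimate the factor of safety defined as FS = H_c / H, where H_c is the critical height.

FS = 1.49

H_c = (4c/γ) · sinβ cosφ / [1 − cos(β − φ)]
    = (4·33.8/19.3) · sin62.5°·cos11.1° / [1 − cos51.4°]
    = 7.005 · 0.8704 / 0.3761 = 16.21 m
FS = H_c / H = 16.21 / 10.9 = 1.487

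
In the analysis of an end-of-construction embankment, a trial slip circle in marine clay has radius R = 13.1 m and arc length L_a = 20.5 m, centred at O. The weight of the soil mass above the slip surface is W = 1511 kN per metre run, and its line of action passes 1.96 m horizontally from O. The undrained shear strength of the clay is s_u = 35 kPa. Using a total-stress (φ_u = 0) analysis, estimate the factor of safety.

FS = 3.17

Taking moments about the centre O, the resisting moment is provided by the undrained shear strength acting along the arc:
M_R = s_u·L_a·R = 35·20.50·13.1 = 9399.2 kN·m/m
M_D = W·d = 1511·1.96 = 2961.6 kN·m/m
FS = M_R / M_D = 9399.2 / 2961.6 = 3.174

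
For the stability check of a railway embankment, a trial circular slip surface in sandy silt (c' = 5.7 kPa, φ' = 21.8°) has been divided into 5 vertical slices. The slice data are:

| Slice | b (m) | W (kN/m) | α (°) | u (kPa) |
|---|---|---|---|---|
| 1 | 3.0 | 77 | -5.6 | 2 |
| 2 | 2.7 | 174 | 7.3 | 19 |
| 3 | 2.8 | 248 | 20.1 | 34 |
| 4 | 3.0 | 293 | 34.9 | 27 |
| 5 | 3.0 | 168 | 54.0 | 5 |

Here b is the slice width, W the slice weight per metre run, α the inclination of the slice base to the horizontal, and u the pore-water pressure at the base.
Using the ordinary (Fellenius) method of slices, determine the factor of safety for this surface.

FS = 0.78

Ordinary method of slices: FS = Σ[c'·Δl_i + (W_i cosα_i − u_i·Δl_i)·tanφ'] / Σ W_i sinα_i, with Δl_i = b_i / cosα_i.
Slice 1: Δl = 3.0/cos(-5.6°) = 3.014 m; N'_1 = 77·cos(-5.6°) − 2·3.014 = 70.6; c'Δl = 17.18; W sinα = -7.5
Slice 2: Δl = 2.7/cos7.3° = 2.722 m; N'_2 = 174·cos7.3° − 19·2.722 = 120.9; c'Δl = 15.52; W sinα = 22.1
Slice 3: Δl = 2.8/cos20.1° = 2.982 m; N'_3 = 248·cos20.1° − 34·2.982 = 131.5; c'Δl = 17.00; W sinα = 85.2
Slice 4: Δl = 3.0/cos34.9° = 3.658 m; N'_4 = 293·cos34.9° − 27·3.658 = 141.5; c'Δl = 20.85; W sinα = 167.6
Slice 5: Δl = 3.0/cos54.0° = 5.104 m; N'_5 = 168·cos54.0° − 5·5.104 = 73.2; c'Δl = 29.09; W sinα = 135.9
Σc'Δl = 99.6 kN/m; ΣN' = 537.8 kN/m; ΣW sinα = 403.4 kN/m
Resisting = 99.6 + 537.8·tan21.8° = 99.6 + 215.1 = 314.7 kN/m
FS = 314.7 / 403.4 = 0.780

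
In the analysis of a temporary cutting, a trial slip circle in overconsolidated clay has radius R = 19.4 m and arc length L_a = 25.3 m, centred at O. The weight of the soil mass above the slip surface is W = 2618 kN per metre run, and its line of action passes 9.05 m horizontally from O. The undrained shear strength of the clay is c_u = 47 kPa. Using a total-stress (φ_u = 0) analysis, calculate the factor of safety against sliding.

FS = 0.97

Taking moments about the centre O, the resisting moment is provided by the undrained shear strength acting along the arc:
M_R = c_u·L_a·R = 47·25.30·19.4 = 23068.5 kN·m/m
M_D = W·d = 2618·9.05 = 23692.9 kN·m/m
FS = M_R / M_D = 23068.5 / 23692.9 = 0.974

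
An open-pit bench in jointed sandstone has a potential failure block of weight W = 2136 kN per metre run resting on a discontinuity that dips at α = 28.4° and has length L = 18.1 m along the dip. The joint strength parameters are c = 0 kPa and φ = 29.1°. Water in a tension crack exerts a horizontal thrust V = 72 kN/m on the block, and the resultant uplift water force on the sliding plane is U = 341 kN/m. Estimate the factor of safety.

FS = 0.78

Resolving the block weight along and normal to the plane and applying the Mohr–Coulomb strength on the joint:
N' = W cosα − U − V sinα = 2136·cos28.4° − 341 − 72·sin28.4° = 1503.7 kN/m
Driving force T = W sinα + V cosα = 2136·sin28.4° + 72·cos28.4° = 1079.3 kN/m
Resisting force R = c·L + N'·tanφ = 0·18.1 + 1503.7·tan29.1° = 0.0 + 836.9 = 836.9 kN/m
FS = R / T = 836.9 / 1079.3 = 0.775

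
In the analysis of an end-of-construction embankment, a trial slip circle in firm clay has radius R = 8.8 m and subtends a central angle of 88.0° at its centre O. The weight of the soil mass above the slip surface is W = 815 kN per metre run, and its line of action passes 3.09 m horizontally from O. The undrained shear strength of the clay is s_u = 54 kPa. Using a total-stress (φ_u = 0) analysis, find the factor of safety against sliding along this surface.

FS = 2.55

Taking moments about the centre O, the resisting moment is provided by the undrained shear strength acting along the arc:
Arc length L_a = R·θ = 8.8·(88.0°·π/180) = 8.8·1.5359 = 13.52 m
M_R = s_u·L_a·R = 54·13.52·8.8 = 6422.7 kN·m/m
M_D = W·d = 815·3.09 = 2518.3 kN·m/m
FS = M_R / M_D = 6422.7 / 2518.3 = 2.550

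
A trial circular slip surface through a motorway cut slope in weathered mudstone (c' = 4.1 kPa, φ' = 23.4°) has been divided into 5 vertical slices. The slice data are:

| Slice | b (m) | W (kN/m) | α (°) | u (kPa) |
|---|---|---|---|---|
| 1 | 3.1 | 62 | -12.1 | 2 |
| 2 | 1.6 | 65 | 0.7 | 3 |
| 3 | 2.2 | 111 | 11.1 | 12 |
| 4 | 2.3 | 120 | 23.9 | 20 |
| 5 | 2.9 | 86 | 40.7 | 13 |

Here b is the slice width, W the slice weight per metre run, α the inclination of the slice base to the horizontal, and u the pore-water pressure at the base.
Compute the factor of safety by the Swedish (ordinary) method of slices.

Ordinary method of slices: FS = Σ[c'·Δl_i + (W_i cosα_i − u_i·Δl_i)·tanφ'] / Σ W_i sinα_i, with Δl_i = b_i / cosα_i.
Slice 1: Δl = 3.1/cos(-12.1°) = 3.170 m; N'_1 = 62·cos(-12.1°) − 2·3.170 = 54.3; c'Δl = 13.00; W sinα = -13.0
Slice 2: Δl = 1.6/cos0.7° = 1.600 m; N'_2 = 65·cos0.7° − 3·1.600 = 60.2; c'Δl = 6.56; W sinα = 0.8
Slice 3: Δl = 2.2/cos11.1° = 2.242 m; N'_3 = 111·cos11.1° − 12·2.242 = 82.0; c'Δl = 9.19; W sinα = 21.4
Slice 4: Δl = 2.3/cos23.9° = 2.516 m; N'_4 = 120·cos23.9° − 20·2.516 = 59.4; c'Δl = 10.31; W sinα = 48.6
Slice 5: Δl = 2.9/cos40.7° = 3.825 m; N'_5 = 86·cos40.7° − 13·3.825 = 15.5; c'Δl = 15.68; W sinα = 56.1
Σc'Δl = 54.7 kN/m; ΣN' = 271.4 kN/m; ΣW sinα = 113.9 kN/m
Resisting = 54.7 + 271.4·tan23.4° = 54.7 + 117.4 = 172.2 kN/m
FS = 172.2 / 113.9 = 1.512

FS = 1.51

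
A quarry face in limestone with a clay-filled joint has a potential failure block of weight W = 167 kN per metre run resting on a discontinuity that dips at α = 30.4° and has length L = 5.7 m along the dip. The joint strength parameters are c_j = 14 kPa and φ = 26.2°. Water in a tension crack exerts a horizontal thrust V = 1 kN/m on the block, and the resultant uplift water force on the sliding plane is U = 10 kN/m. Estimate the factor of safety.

Resolving the block weight along and normal to the plane and applying the Mohr–Coulomb strength on the joint:
N' = W cosα − U − V sinα = 167·cos30.4° − 10 − 1·sin30.4° = 133.5 kN/m
Driving force T = W sinα + V cosα = 167·sin30.4° + 1·cos30.4° = 85.4 kN/m
Resisting force R = c_j·L + N'·tanφ = 14·5.7 + 133.5·tan26.2° = 79.8 + 65.7 = 145.5 kN/m
FS = R / T = 145.5 / 85.4 = 1.704

FS = 1.70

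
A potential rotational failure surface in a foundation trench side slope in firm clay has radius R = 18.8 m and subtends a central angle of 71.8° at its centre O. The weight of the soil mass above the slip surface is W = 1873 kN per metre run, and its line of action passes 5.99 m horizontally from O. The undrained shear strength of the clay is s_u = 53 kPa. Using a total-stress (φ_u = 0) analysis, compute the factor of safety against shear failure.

Taking moments about the centre O, the resisting moment is provided by the undrained shear strength acting along the arc:
Arc length L_a = R·θ = 18.8·(71.8°·π/180) = 18.8·1.2531 = 23.56 m
M_R = s_u·L_a·R = 53·23.56·18.8 = 23474.3 kN·m/m
M_D = W·d = 1873·5.99 = 11219.3 kN·m/m
FS = M_R / M_D = 23474.3 / 11219.3 = 2.092

FS = 2.09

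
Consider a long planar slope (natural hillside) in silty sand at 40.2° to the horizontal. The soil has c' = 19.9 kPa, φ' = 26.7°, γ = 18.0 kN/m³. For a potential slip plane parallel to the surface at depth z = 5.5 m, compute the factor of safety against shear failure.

For an infinite slope with a slip plane parallel to the surface (no pore pressure): FS = [c' + γz cos²β tanφ'] / [γz sinβ cosβ].
γz = 18.0·5.5 = 99.00 kN/m²
Numerator = 19.9 + 99.00·cos²40.2°·tan26.7° = 19.9 + 99.00·0.5834·0.5029 = 48.948 kPa
Denominator = 99.00·sin40.2°·cos40.2° = 99.00·0.6455·0.7638 = 48.807 kPa
FS = 48.948 / 48.807 = 1.003

FS = 1.00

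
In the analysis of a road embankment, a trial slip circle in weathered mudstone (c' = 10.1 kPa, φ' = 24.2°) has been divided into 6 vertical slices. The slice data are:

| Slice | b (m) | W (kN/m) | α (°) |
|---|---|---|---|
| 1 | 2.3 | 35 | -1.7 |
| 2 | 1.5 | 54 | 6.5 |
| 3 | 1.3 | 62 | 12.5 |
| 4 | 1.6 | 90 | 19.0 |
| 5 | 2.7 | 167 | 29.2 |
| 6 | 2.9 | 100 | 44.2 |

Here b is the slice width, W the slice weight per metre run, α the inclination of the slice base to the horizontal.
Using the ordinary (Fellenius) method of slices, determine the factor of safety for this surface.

FS = 1.73

Ordinary method of slices: FS = Σ[c'·Δl_i + (W_i cosα_i)·tanφ'] / Σ W_i sinα_i, with Δl_i = b_i / cosα_i.
Slice 1: Δl = 2.3/cos(-1.7°) = 2.301 m; N'_1 = 35·cos(-1.7°) = 35.0; c'Δl = 23.24; W sinα = -1.0
Slice 2: Δl = 1.5/cos6.5° = 1.510 m; N'_2 = 54·cos6.5° = 53.7; c'Δl = 15.25; W sinα = 6.1
Slice 3: Δl = 1.3/cos12.5° = 1.332 m; N'_3 = 62·cos12.5° = 60.5; c'Δl = 13.45; W sinα = 13.4
Slice 4: Δl = 1.6/cos19.0° = 1.692 m; N'_4 = 90·cos19.0° = 85.1; c'Δl = 17.09; W sinα = 29.3
Slice 5: Δl = 2.7/cos29.2° = 3.093 m; N'_5 = 167·cos29.2° = 145.8; c'Δl = 31.24; W sinα = 81.5
Slice 6: Δl = 2.9/cos44.2° = 4.045 m; N'_6 = 100·cos44.2° = 71.7; c'Δl = 40.86; W sinα = 69.7
Σc'Δl = 141.1 kN/m; ΣN' = 451.7 kN/m; ΣW sinα = 199.0 kN/m
Resisting = 141.1 + 451.7·tan24.2° = 141.1 + 203.0 = 344.1 kN/m
FS = 344.1 / 199.0 = 1.729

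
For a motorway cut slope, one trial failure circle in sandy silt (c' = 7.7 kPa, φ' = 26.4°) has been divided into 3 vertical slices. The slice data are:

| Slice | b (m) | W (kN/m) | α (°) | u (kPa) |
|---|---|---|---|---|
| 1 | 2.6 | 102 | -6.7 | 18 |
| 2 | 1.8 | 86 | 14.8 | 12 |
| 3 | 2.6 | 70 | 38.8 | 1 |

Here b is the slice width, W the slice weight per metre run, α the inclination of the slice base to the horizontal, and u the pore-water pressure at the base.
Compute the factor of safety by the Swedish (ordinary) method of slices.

FS = 2.65

Ordinary method of slices: FS = Σ[c'·Δl_i + (W_i cosα_i − u_i·Δl_i)·tanφ'] / Σ W_i sinα_i, with Δl_i = b_i / cosα_i.
Slice 1: Δl = 2.6/cos(-6.7°) = 2.618 m; N'_1 = 102·cos(-6.7°) − 18·2.618 = 54.2; c'Δl = 20.16; W sinα = -11.9
Slice 2: Δl = 1.8/cos14.8° = 1.862 m; N'_2 = 86·cos14.8° − 12·1.862 = 60.8; c'Δl = 14.34; W sinα = 22.0
Slice 3: Δl = 2.6/cos38.8° = 3.336 m; N'_3 = 70·cos38.8° − 1·3.336 = 51.2; c'Δl = 25.69; W sinα = 43.9
Σc'Δl = 60.2 kN/m; ΣN' = 166.2 kN/m; ΣW sinα = 53.9 kN/m
Resisting = 60.2 + 166.2·tan26.4° = 60.2 + 82.5 = 142.7 kN/m
FS = 142.7 / 53.9 = 2.646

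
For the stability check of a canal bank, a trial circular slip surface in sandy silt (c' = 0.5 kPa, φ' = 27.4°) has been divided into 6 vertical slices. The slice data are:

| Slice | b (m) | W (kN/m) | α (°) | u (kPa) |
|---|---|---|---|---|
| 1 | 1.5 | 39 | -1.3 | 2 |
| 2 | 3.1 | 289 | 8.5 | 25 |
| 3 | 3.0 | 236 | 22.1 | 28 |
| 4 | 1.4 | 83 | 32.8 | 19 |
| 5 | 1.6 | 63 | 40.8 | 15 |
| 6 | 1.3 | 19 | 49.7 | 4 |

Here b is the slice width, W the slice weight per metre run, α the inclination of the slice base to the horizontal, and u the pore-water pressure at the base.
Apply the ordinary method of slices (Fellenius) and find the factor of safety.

Ordinary method of slices: FS = Σ[c'·Δl_i + (W_i cosα_i − u_i·Δl_i)·tanφ'] / Σ W_i sinα_i, with Δl_i = b_i / cosα_i.
Slice 1: Δl = 1.5/cos(-1.3°) = 1.500 m; N'_1 = 39·cos(-1.3°) − 2·1.500 = 36.0; c'Δl = 0.75; W sinα = -0.9
Slice 2: Δl = 3.1/cos8.5° = 3.134 m; N'_2 = 289·cos8.5° − 25·3.134 = 207.5; c'Δl = 1.57; W sinα = 42.7
Slice 3: Δl = 3.0/cos22.1° = 3.238 m; N'_3 = 236·cos22.1° − 28·3.238 = 128.0; c'Δl = 1.62; W sinα = 88.8
Slice 4: Δl = 1.4/cos32.8° = 1.666 m; N'_4 = 83·cos32.8° − 19·1.666 = 38.1; c'Δl = 0.83; W sinα = 45.0
Slice 5: Δl = 1.6/cos40.8° = 2.114 m; N'_5 = 63·cos40.8° − 15·2.114 = 16.0; c'Δl = 1.06; W sinα = 41.2
Slice 6: Δl = 1.3/cos49.7° = 2.010 m; N'_6 = 19·cos49.7° − 4·2.010 = 4.2; c'Δl = 1.00; W sinα = 14.5
Σc'Δl = 6.8 kN/m; ΣN' = 429.8 kN/m; ΣW sinα = 231.2 kN/m
Resisting = 6.8 + 429.8·tan27.4° = 6.8 + 222.8 = 229.6 kN/m
FS = 229.6 / 231.2 = 0.993

FS = 0.99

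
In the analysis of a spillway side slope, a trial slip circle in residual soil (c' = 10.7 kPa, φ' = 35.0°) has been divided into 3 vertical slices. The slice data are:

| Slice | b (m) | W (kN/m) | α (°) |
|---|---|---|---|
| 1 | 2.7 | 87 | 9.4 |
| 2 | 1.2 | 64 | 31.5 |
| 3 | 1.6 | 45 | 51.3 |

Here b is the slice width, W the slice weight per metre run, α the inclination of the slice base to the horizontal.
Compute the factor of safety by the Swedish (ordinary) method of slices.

Ordinary method of slices: FS = Σ[c'·Δl_i + (W_i cosα_i)·tanφ'] / Σ W_i sinα_i, with Δl_i = b_i / cosα_i.
Slice 1: Δl = 2.7/cos9.4° = 2.737 m; N'_1 = 87·cos9.4° = 85.8; c'Δl = 29.28; W sinα = 14.2
Slice 2: Δl = 1.2/cos31.5° = 1.407 m; N'_2 = 64·cos31.5° = 54.6; c'Δl = 15.06; W sinα = 33.4
Slice 3: Δl = 1.6/cos51.3° = 2.559 m; N'_3 = 45·cos51.3° = 28.1; c'Δl = 27.38; W sinα = 35.1
Σc'Δl = 71.7 kN/m; ΣN' = 168.5 kN/m; ΣW sinα = 82.8 kN/m
Resisting = 71.7 + 168.5·tan35.0° = 71.7 + 118.0 = 189.7 kN/m
FS = 189.7 / 82.8 = 2.292

FS = 2.29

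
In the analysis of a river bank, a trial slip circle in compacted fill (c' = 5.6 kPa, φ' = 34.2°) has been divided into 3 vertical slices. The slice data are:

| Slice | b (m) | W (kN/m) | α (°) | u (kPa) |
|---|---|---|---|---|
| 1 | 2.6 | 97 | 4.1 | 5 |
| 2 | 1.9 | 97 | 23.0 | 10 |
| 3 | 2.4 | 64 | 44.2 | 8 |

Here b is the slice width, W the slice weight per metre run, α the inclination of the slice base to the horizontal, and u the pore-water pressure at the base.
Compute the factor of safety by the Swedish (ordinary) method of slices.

Ordinary method of slices: FS = Σ[c'·Δl_i + (W_i cosα_i − u_i·Δl_i)·tanφ'] / Σ W_i sinα_i, with Δl_i = b_i / cosα_i.
Slice 1: Δl = 2.6/cos4.1° = 2.607 m; N'_1 = 97·cos4.1° − 5·2.607 = 83.7; c'Δl = 14.60; W sinα = 6.9
Slice 2: Δl = 1.9/cos23.0° = 2.064 m; N'_2 = 97·cos23.0° − 10·2.064 = 68.6; c'Δl = 11.56; W sinα = 37.9
Slice 3: Δl = 2.4/cos44.2° = 3.348 m; N'_3 = 64·cos44.2° − 8·3.348 = 19.1; c'Δl = 18.75; W sinα = 44.6
Σc'Δl = 44.9 kN/m; ΣN' = 171.5 kN/m; ΣW sinα = 89.5 kN/m
Resisting = 44.9 + 171.5·tan34.2° = 44.9 + 116.5 = 161.4 kN/m
FS = 161.4 / 89.5 = 1.805

FS = 1.80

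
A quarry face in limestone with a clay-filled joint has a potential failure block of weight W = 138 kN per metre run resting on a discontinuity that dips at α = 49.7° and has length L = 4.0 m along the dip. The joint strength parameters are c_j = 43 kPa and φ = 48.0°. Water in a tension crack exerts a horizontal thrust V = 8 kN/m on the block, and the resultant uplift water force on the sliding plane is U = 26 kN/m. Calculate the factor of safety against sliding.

Resolving the block weight along and normal to the plane and applying the Mohr–Coulomb strength on the joint:
N' = W cosα − U − V sinα = 138·cos49.7° − 26 − 8·sin49.7° = 57.2 kN/m
Driving force T = W sinα + V cosα = 138·sin49.7° + 8·cos49.7° = 110.4 kN/m
Resisting force R = c_j·L + N'·tanφ = 43·4.0 + 57.2·tan48.0° = 172.0 + 63.5 = 235.5 kN/m
FS = R / T = 235.5 / 110.4 = 2.133

FS = 2.13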